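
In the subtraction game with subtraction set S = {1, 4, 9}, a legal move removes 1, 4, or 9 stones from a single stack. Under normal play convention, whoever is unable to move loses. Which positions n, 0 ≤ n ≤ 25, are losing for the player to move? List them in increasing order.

G(0) = 0
G(1) = mex{0} = 1
G(2) = mex{1} = 0
G(3) = mex{0} = 1
G(4) = mex{1,0} = 2
G(5) = mex{2,1} = 0
G(6) = mex{0,0} = 1
G(7) = mex{1,1} = 0
G(8) = mex{0,2} = 1
G(9) = mex{1,0,0} = 2
G(10) = mex{2,1,1} = 0
G(11) = mex{0,0,0} = 1
G(12) = mex{1,1,1} = 0
G(13) = mex{0,2,2} = 1
G(14) = mex{1,0,0} = 2
G(15) = mex{2,1,1} = 0
G(16) = mex{0,0,0} = 1
G(17) = mex{1,1,1} = 0
G(18) = mex{0,2,2} = 1
G(19) = mex{1,0,0} = 2
G(20) = mex{2,1,1} = 0
G(21) = mex{0,0,0} = 1
G(22) = mex{1,1,1} = 0
G(23) = mex{0,2,2} = 1
G(24) = mex{1,0,0} = 2
G(25) = mex{2,1,1} = 0
P-positions are exactly the n with G(n) = 0.

0, 2, 5, 7, 10, 12, 15, 17, 20, 22, 25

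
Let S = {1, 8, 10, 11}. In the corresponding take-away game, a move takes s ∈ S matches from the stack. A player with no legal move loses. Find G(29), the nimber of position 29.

G(0) = 0
G(1) = mex{0} = 1
G(2) = mex{1} = 0
G(3) = mex{0} = 1
G(4) = mex{1} = 0
G(5) = mex{0} = 1
G(6) = mex{1} = 0
G(7) = mex{0} = 1
G(8) = mex{1,0} = 2
G(9) = mex{2,1} = 0
G(10) = mex{0,0,0} = 1
G(11) = mex{1,1,1,0} = 2
G(12) = mex{2,0,0,1} = 3
G(13) = mex{3,1,1,0} = 2
G(14) = mex{2,0,0,1} = 3
G(15) = mex{3,1,1,0} = 2
G(16) = mex{2,2,0,1} = 3
G(17) = mex{3,0,1,0} = 2
G(18) = mex{2,1,2,1} = 0
G(19) = mex{0,2,0,2} = 1
G(20) = mex{1,3,1,0} = 2
G(21) = mex{2,2,2,1} = 0
G(22) = mex{0,3,3,2} = 1
G(23) = mex{1,2,2,3} = 0
G(24) = mex{0,3,3,2} = 1
G(25) = mex{1,2,2,3} = 0
G(26) = mex{0,0,3,2} = 1
G(27) = mex{1,1,2,3} = 0
G(28) = mex{0,2,0,2} = 1
G(29) = mex{1,0,1,0} = 2

2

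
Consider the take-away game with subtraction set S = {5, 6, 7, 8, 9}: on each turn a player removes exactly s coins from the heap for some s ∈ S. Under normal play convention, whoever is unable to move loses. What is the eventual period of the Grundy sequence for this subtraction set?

n :  0  1  2  3  4  5  6  7  8  9 10 11 12 13 14 15 16 17 18 19 20 21 22 23 24 25 26 27 28 29
G :  0  0  0  0  0  1  1  1  1  1  2  2  2  2  0  0  0  0  0  1  1  1  1  1  2  2  2  2  0  0
G(n+14) = G(n) holds for n = 0,…,8 (a full window of length max(S) = 9), so the sequence is purely periodic with period 14.

14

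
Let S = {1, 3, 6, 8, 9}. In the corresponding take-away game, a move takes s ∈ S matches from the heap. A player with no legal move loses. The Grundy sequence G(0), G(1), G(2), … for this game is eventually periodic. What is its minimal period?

n :  0  1  2  3  4  5  6  7  8  9 10 11 12 13 14 15 16 17 18 19 20 21 22 23 24 25 26 27 28 29
G :  0  1  0  1  0  1  2  3  2  3  2  3  4  5  0  1  0  1  0  1  2  3  2  3  2  3  4  5  0  1
G(n+14) = G(n) holds for n = 0,…,8 (a full window of length max(S) = 9), so the sequence is purely periodic with period 14.

14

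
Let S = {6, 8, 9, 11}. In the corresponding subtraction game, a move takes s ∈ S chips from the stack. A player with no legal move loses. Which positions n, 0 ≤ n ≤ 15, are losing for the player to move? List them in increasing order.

n :  0  1  2  3  4  5  6  7  8  9 10 11 12 13 14 15
G :  0  0  0  0  0  0  1  1  1  1  1  1  2  2  2  2
P-positions are exactly the n with G(n) = 0.

0, 1, 2, 3, 4, 5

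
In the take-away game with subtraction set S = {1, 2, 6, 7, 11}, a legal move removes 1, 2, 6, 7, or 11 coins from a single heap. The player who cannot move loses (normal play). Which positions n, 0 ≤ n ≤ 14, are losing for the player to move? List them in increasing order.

0, 3, 8, 12

G(0) = 0
G(1) = mex{0} = 1
G(2) = mex{1,0} = 2
G(3) = mex{2,1} = 0
G(4) = mex{0,2} = 1
G(5) = mex{1,0} = 2
G(6) = mex{2,1,0} = 3
G(7) = mex{3,2,1,0} = 4
G(8) = mex{4,3,2,1} = 0
G(9) = mex{0,4,0,2} = 1
G(10) = mex{1,0,1,0} = 2
G(11) = mex{2,1,2,1,0} = 3
G(12) = mex{3,2,3,2,1} = 0
G(13) = mex{0,3,4,3,2} = 1
G(14) = mex{1,0,0,4,0} = 2
P-positions are exactly the n with G(n) = 0.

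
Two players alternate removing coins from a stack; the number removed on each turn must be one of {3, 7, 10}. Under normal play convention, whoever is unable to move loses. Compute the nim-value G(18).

1

n :  0  1  2  3  4  5  6  7  8  9 10 11 12 13 14 15 16 17 18
G :  0  0  0  1  1  1  0  2  2  1  3  3  2  2  0  0  3  1  1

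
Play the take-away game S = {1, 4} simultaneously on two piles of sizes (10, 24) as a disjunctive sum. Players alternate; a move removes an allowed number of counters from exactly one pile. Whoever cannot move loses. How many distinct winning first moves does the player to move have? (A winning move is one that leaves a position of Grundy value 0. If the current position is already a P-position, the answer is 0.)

All piles use S = {1, 4}:
G(0) = 0
G(1) = mex{0} = 1
G(2) = mex{1} = 0
G(3) = mex{0} = 1
G(4) = mex{1,0} = 2
G(5) = mex{2,1} = 0
G(6) = mex{0,0} = 1
G(7) = mex{1,1} = 0
G(8) = mex{0,2} = 1
G(9) = mex{1,0} = 2
G(10) = mex{2,1} = 0
G(11) = mex{0,0} = 1
G(12) = mex{1,1} = 0
G(13) = mex{0,2} = 1
G(14) = mex{1,0} = 2
G(15) = mex{2,1} = 0
G(16) = mex{0,0} = 1
G(17) = mex{1,1} = 0
G(18) = mex{0,2} = 1
G(19) = mex{1,0} = 2
G(20) = mex{2,1} = 0
G(21) = mex{0,0} = 1
G(22) = mex{1,1} = 0
G(23) = mex{0,2} = 1
G(24) = mex{1,0} = 2
Pile A: G(10) = 0.
Pile B: G(24) = 2.
Combined Grundy value = 0 ⊕ 2 = 2.
A winning move leaves total XOR = 0, i.e. changes one component's Grundy value g to g ⊕ X where X is the current total.
Pile A: need g' = 0⊕2 = 2. Options: 10−1→G=2, 10−4→G=1. Hits: 1.
Pile B: need g' = 2⊕2 = 0. Options: 24−1→G=1, 24−4→G=0. Hits: 1.

2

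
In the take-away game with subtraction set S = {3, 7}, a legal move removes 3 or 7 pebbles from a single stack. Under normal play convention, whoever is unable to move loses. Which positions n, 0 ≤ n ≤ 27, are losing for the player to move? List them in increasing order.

n :  0  1  2  3  4  5  6  7  8  9 10 11 12 13 14 15 16 17 18 19 20 21 22 23 24 25 26 27
G :  0  0  0  1  1  1  0  2  2  1  0  0  0  1  1  1  0  2  2  1  0  0  0  1  1  1  0  2
P-positions are exactly the n with G(n) = 0.

0, 1, 2, 6, 10, 11, 12, 16, 20, 21, 22, 26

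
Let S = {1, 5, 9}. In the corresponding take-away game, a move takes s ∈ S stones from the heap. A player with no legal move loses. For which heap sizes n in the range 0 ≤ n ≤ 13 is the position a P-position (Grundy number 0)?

n :  0  1  2  3  4  5  6  7  8  9 10 11 12 13
G :  0  1  0  1  0  1  0  1  0  1  0  1  0  1
P-positions are exactly the n with G(n) = 0.

0, 2, 4, 6, 8, 10, 12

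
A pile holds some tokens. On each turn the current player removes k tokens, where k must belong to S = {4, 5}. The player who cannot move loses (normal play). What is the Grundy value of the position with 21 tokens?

0

n :  0  1  2  3  4  5  6  7  8  9 10 11 12 13 14 15 16 17 18 19 20 21
G :  0  0  0  0  1  1  1  1  2  0  0  0  0  1  1  1  1  2  0  0  0  0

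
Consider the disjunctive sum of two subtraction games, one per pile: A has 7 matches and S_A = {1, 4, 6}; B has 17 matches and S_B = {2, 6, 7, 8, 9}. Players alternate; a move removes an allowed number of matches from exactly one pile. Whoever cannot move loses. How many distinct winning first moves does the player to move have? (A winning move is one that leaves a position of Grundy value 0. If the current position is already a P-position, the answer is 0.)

Pile A, S = {1, 4, 6}:
G(0) = 0
G(1) = mex{0} = 1
G(2) = mex{1} = 0
G(3) = mex{0} = 1
G(4) = mex{1,0} = 2
G(5) = mex{2,1} = 0
G(6) = mex{0,0,0} = 1
G(7) = mex{1,1,1} = 0
G_A(7) = 0.
Pile B, S = {2, 6, 7, 8, 9}:
n :  0  1  2  3  4  5  6  7  8  9 10 11 12 13 14 15 16 17
G :  0  0  1  1  0  0  1  1  2  2  3  3  2  2  3  0  0  1
G_B(17) = 1.
Combined Grundy value = 0 ⊕ 1 = 1.
A winning move leaves total XOR = 0, i.e. changes one component's Grundy value g to g ⊕ X where X is the current total.
Pile A: need g' = 0⊕1 = 1. Options: 7−1→G=1, 7−4→G=1, 7−6→G=1. Hits: 3.
Pile B: need g' = 1⊕1 = 0. Options: 17−2→G=0, 17−6→G=3, 17−7→G=3, 17−8→G=2, 17−9→G=2. Hits: 1.

4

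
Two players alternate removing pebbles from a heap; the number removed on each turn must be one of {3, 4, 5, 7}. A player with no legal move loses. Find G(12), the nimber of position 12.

0

n :  0  1  2  3  4  5  6  7  8  9 10 11 12
G :  0  0  0  1  1  1  2  2  2  3  0  0  0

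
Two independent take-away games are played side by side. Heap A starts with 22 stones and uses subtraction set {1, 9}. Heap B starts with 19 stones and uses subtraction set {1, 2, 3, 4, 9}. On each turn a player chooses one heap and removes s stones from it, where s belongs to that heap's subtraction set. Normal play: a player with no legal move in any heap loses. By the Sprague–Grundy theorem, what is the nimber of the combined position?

4

Heap A, S = {1, 9}:
G(0) = 0
G(1) = mex{0} = 1
G(2) = mex{1} = 0
G(3) = mex{0} = 1
G(4) = mex{1} = 0
G(5) = mex{0} = 1
G(6) = mex{1} = 0
G(7) = mex{0} = 1
G(8) = mex{1} = 0
G(9) = mex{0,0} = 1
G(10) = mex{1,1} = 0
G(11) = mex{0,0} = 1
G(12) = mex{1,1} = 0
G(13) = mex{0,0} = 1
G(14) = mex{1,1} = 0
G(15) = mex{0,0} = 1
G(16) = mex{1,1} = 0
G(17) = mex{0,0} = 1
G(18) = mex{1,1} = 0
G(19) = mex{0,0} = 1
G(20) = mex{1,1} = 0
G(21) = mex{0,0} = 1
G(22) = mex{1,1} = 0
G_A(22) = 0.
Heap B, S = {1, 2, 3, 4, 9}:
G(0) = 0
G(1) = mex{0} = 1
G(2) = mex{1,0} = 2
G(3) = mex{2,1,0} = 3
G(4) = mex{3,2,1,0} = 4
G(5) = mex{4,3,2,1} = 0
G(6) = mex{0,4,3,2} = 1
G(7) = mex{1,0,4,3} = 2
G(8) = mex{2,1,0,4} = 3
G(9) = mex{3,2,1,0,0} = 4
G(10) = mex{4,3,2,1,1} = 0
G(11) = mex{0,4,3,2,2} = 1
G(12) = mex{1,0,4,3,3} = 2
G(13) = mex{2,1,0,4,4} = 3
G(14) = mex{3,2,1,0,0} = 4
G(15) = mex{4,3,2,1,1} = 0
G(16) = mex{0,4,3,2,2} = 1
G(17) = mex{1,0,4,3,3} = 2
G(18) = mex{2,1,0,4,4} = 3
G(19) = mex{3,2,1,0,0} = 4
G_B(19) = 4.
Combined Grundy value = 0 ⊕ 4 = 4.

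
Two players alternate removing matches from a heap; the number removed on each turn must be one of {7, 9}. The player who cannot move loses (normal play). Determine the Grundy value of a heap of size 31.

G(0) = 0
G(1) = mex{} = 0
G(2) = mex{} = 0
G(3) = mex{} = 0
G(4) = mex{} = 0
G(5) = mex{} = 0
G(6) = mex{} = 0
G(7) = mex{0} = 1
G(8) = mex{0} = 1
G(9) = mex{0,0} = 1
G(10) = mex{0,0} = 1
G(11) = mex{0,0} = 1
G(12) = mex{0,0} = 1
G(13) = mex{0,0} = 1
G(14) = mex{1,0} = 2
G(15) = mex{1,0} = 2
G(16) = mex{1,1} = 0
G(17) = mex{1,1} = 0
G(18) = mex{1,1} = 0
G(19) = mex{1,1} = 0
G(20) = mex{1,1} = 0
G(21) = mex{2,1} = 0
G(22) = mex{2,1} = 0
G(23) = mex{0,2} = 1
G(24) = mex{0,2} = 1
G(25) = mex{0,0} = 1
G(26) = mex{0,0} = 1
G(27) = mex{0,0} = 1
G(28) = mex{0,0} = 1
G(29) = mex{0,0} = 1
G(30) = mex{1,0} = 2
G(31) = mex{1,0} = 2

2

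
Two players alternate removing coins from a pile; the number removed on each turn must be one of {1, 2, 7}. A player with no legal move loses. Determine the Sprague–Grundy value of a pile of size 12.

G(0) = 0
G(1) = mex{0} = 1
G(2) = mex{1,0} = 2
G(3) = mex{2,1} = 0
G(4) = mex{0,2} = 1
G(5) = mex{1,0} = 2
G(6) = mex{2,1} = 0
G(7) = mex{0,2,0} = 1
G(8) = mex{1,0,1} = 2
G(9) = mex{2,1,2} = 0
G(10) = mex{0,2,0} = 1
G(11) = mex{1,0,1} = 2
G(12) = mex{2,1,2} = 0

0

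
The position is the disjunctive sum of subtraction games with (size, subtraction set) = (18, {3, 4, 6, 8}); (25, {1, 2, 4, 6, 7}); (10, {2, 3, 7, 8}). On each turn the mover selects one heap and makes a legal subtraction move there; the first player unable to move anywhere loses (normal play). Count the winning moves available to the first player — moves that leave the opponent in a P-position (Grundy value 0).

4

Heap A, S = {3, 4, 6, 8}:
n :  0  1  2  3  4  5  6  7  8  9 10 11 12 13 14 15 16 17 18
G :  0  0  0  1  1  1  2  2  2  3  3  0  0  0  1  1  1  2  2
G_A(18) = 2.
Heap B, S = {1, 2, 4, 6, 7}:
G(0) = 0
G(1) = mex{0} = 1
G(2) = mex{1,0} = 2
G(3) = mex{2,1} = 0
G(4) = mex{0,2,0} = 1
G(5) = mex{1,0,1} = 2
G(6) = mex{2,1,2,0} = 3
G(7) = mex{3,2,0,1,0} = 4
G(8) = mex{4,3,1,2,1} = 0
G(9) = mex{0,4,2,0,2} = 1
G(10) = mex{1,0,3,1,0} = 2
G(11) = mex{2,1,4,2,1} = 0
G(12) = mex{0,2,0,3,2} = 1
G(13) = mex{1,0,1,4,3} = 2
G(14) = mex{2,1,2,0,4} = 3
G(15) = mex{3,2,0,1,0} = 4
G(16) = mex{4,3,1,2,1} = 0
G(17) = mex{0,4,2,0,2} = 1
G(18) = mex{1,0,3,1,0} = 2
G(19) = mex{2,1,4,2,1} = 0
G(20) = mex{0,2,0,3,2} = 1
G(21) = mex{1,0,1,4,3} = 2
G(22) = mex{2,1,2,0,4} = 3
G(23) = mex{3,2,0,1,0} = 4
G(24) = mex{4,3,1,2,1} = 0
G(25) = mex{0,4,2,0,2} = 1
G_B(25) = 1.
Heap C, S = {2, 3, 7, 8}:
G(0) = 0
G(1) = mex{} = 0
G(2) = mex{0} = 1
G(3) = mex{0,0} = 1
G(4) = mex{1,0} = 2
G(5) = mex{1,1} = 0
G(6) = mex{2,1} = 0
G(7) = mex{0,2,0} = 1
G(8) = mex{0,0,0,0} = 1
G(9) = mex{1,0,1,0} = 2
G(10) = mex{1,1,1,1} = 0
G_C(10) = 0.
Combined Grundy value = 2 ⊕ 1 ⊕ 0 = 3.
A winning move leaves total XOR = 0, i.e. changes one component's Grundy value g to g ⊕ X where X is the current total.
Heap A: need g' = 2⊕3 = 1. Options: 18−3→G=1, 18−4→G=1, 18−6→G=0, 18−8→G=3. Hits: 2.
Heap B: need g' = 1⊕3 = 2. Options: 25−1→G=0, 25−2→G=4, 25−4→G=2, 25−6→G=0, 25−7→G=2. Hits: 2.
Heap C: need g' = 0⊕3 = 3. Options: 10−2→G=1, 10−3→G=1, 10−7→G=1, 10−8→G=1. Hits: 0.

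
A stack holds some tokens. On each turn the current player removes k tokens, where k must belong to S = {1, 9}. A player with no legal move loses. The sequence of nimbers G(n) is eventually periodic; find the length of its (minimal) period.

2

G(0) = 0
G(1) = mex{0} = 1
G(2) = mex{1} = 0
G(3) = mex{0} = 1
G(4) = mex{1} = 0
G(5) = mex{0} = 1
G(6) = mex{1} = 0
G(7) = mex{0} = 1
G(8) = mex{1} = 0
G(9) = mex{0,0} = 1
G(10) = mex{1,1} = 0
G(11) = mex{0,0} = 1
G(12) = mex{1,1} = 0
G(13) = mex{0,0} = 1
G(14) = mex{1,1} = 0
G(n+2) = G(n) holds for n = 0,…,8 (a full window of length max(S) = 9), so the sequence is purely periodic with period 2.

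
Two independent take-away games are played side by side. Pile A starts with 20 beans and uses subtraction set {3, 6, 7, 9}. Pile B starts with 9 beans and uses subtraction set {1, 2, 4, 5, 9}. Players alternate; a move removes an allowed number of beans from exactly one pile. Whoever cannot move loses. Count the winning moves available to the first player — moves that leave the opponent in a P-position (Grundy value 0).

3

Pile A, S = {3, 6, 7, 9}:
G(0) = 0
G(1) = mex{} = 0
G(2) = mex{} = 0
G(3) = mex{0} = 1
G(4) = mex{0} = 1
G(5) = mex{0} = 1
G(6) = mex{1,0} = 2
G(7) = mex{1,0,0} = 2
G(8) = mex{1,0,0} = 2
G(9) = mex{2,1,0,0} = 3
G(10) = mex{2,1,1,0} = 3
G(11) = mex{2,1,1,0} = 3
G(12) = mex{3,2,1,1} = 0
G(13) = mex{3,2,2,1} = 0
G(14) = mex{3,2,2,1} = 0
G(15) = mex{0,3,2,2} = 1
G(16) = mex{0,3,3,2} = 1
G(17) = mex{0,3,3,2} = 1
G(18) = mex{1,0,3,3} = 2
G(19) = mex{1,0,0,3} = 2
G(20) = mex{1,0,0,3} = 2
G_A(20) = 2.
Pile B, S = {1, 2, 4, 5, 9}:
G(0) = 0
G(1) = mex{0} = 1
G(2) = mex{1,0} = 2
G(3) = mex{2,1} = 0
G(4) = mex{0,2,0} = 1
G(5) = mex{1,0,1,0} = 2
G(6) = mex{2,1,2,1} = 0
G(7) = mex{0,2,0,2} = 1
G(8) = mex{1,0,1,0} = 2
G(9) = mex{2,1,2,1,0} = 3
G_B(9) = 3.
Combined Grundy value = 2 ⊕ 3 = 1.
A winning move leaves total XOR = 0, i.e. changes one component's Grundy value g to g ⊕ X where X is the current total.
Pile A: need g' = 2⊕1 = 3. Options: 20−3→G=1, 20−6→G=0, 20−7→G=0, 20−9→G=3. Hits: 1.
Pile B: need g' = 3⊕1 = 2. Options: 9−1→G=2, 9−2→G=1, 9−4→G=2, 9−5→G=1, 9−9→G=0. Hits: 2.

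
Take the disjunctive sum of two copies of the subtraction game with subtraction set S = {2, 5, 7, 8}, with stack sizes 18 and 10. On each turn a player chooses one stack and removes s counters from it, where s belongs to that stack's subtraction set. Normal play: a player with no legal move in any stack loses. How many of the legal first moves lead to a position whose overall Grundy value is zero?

All stacks use S = {2, 5, 7, 8}:
G(0) = 0
G(1) = mex{} = 0
G(2) = mex{0} = 1
G(3) = mex{0} = 1
G(4) = mex{1} = 0
G(5) = mex{1,0} = 2
G(6) = mex{0,0} = 1
G(7) = mex{2,1,0} = 3
G(8) = mex{1,1,0,0} = 2
G(9) = mex{3,0,1,0} = 2
G(10) = mex{2,2,1,1} = 0
G(11) = mex{2,1,0,1} = 3
G(12) = mex{0,3,2,0} = 1
G(13) = mex{3,2,1,2} = 0
G(14) = mex{1,2,3,1} = 0
G(15) = mex{0,0,2,3} = 1
G(16) = mex{0,3,2,2} = 1
G(17) = mex{1,1,0,2} = 3
G(18) = mex{1,0,3,0} = 2
Stack A: G(18) = 2.
Stack B: G(10) = 0.
Combined Grundy value = 2 ⊕ 0 = 2.
A winning move leaves total XOR = 0, i.e. changes one component's Grundy value g to g ⊕ X where X is the current total.
Stack A: need g' = 2⊕2 = 0. Options: 18−2→G=1, 18−5→G=0, 18−7→G=3, 18−8→G=0. Hits: 2.
Stack B: need g' = 0⊕2 = 2. Options: 10−2→G=2, 10−5→G=2, 10−7→G=1, 10−8→G=1. Hits: 2.

4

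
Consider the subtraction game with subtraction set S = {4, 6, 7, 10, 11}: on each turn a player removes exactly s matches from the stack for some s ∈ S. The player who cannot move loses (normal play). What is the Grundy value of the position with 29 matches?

G(0) = 0
G(1) = mex{} = 0
G(2) = mex{} = 0
G(3) = mex{} = 0
G(4) = mex{0} = 1
G(5) = mex{0} = 1
G(6) = mex{0,0} = 1
G(7) = mex{0,0,0} = 1
G(8) = mex{1,0,0} = 2
G(9) = mex{1,0,0} = 2
G(10) = mex{1,1,0,0} = 2
G(11) = mex{1,1,1,0,0} = 2
G(12) = mex{2,1,1,0,0} = 3
G(13) = mex{2,1,1,0,0} = 3
G(14) = mex{2,2,1,1,0} = 3
G(15) = mex{2,2,2,1,1} = 0
G(16) = mex{3,2,2,1,1} = 0
G(17) = mex{3,2,2,1,1} = 0
G(18) = mex{3,3,2,2,1} = 0
G(19) = mex{0,3,3,2,2} = 1
G(20) = mex{0,3,3,2,2} = 1
G(21) = mex{0,0,3,2,2} = 1
G(22) = mex{0,0,0,3,2} = 1
G(23) = mex{1,0,0,3,3} = 2
G(24) = mex{1,0,0,3,3} = 2
G(25) = mex{1,1,0,0,3} = 2
G(26) = mex{1,1,1,0,0} = 2
G(27) = mex{2,1,1,0,0} = 3
G(28) = mex{2,1,1,0,0} = 3
G(29) = mex{2,2,1,1,0} = 3

3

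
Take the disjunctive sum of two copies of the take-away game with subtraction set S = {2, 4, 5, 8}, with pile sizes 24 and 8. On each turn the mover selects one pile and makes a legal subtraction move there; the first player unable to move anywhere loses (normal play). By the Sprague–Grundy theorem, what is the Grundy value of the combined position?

5

All piles use S = {2, 4, 5, 8}:
n :  0  1  2  3  4  5  6  7  8  9 10 11 12 13 14 15 16 17 18 19 20 21 22 23 24
G :  0  0  1  1  2  2  3  0  4  1  0  2  1  0  2  1  0  2  1  0  2  1  0  2  1
Pile A: G(24) = 1.
Pile B: G(8) = 4.
Combined Grundy value = 1 ⊕ 4 = 5.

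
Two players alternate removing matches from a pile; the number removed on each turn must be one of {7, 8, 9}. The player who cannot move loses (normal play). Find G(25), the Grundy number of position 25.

1

n :  0  1  2  3  4  5  6  7  8  9 10 11 12 13 14 15 16 17 18 19 20 21 22 23 24 25
G :  0  0  0  0  0  0  0  1  1  1  1  1  1  1  2  2  0  0  0  0  0  0  0  1  1  1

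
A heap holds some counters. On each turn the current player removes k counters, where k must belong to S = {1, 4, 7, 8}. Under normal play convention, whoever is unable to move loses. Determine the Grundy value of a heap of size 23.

G(0) = 0
G(1) = mex{0} = 1
G(2) = mex{1} = 0
G(3) = mex{0} = 1
G(4) = mex{1,0} = 2
G(5) = mex{2,1} = 0
G(6) = mex{0,0} = 1
G(7) = mex{1,1,0} = 2
G(8) = mex{2,2,1,0} = 3
G(9) = mex{3,0,0,1} = 2
G(10) = mex{2,1,1,0} = 3
G(11) = mex{3,2,2,1} = 0
G(12) = mex{0,3,0,2} = 1
G(13) = mex{1,2,1,0} = 3
G(14) = mex{3,3,2,1} = 0
G(15) = mex{0,0,3,2} = 1
G(16) = mex{1,1,2,3} = 0
G(17) = mex{0,3,3,2} = 1
G(18) = mex{1,0,0,3} = 2
G(19) = mex{2,1,1,0} = 3
G(20) = mex{3,0,3,1} = 2
G(21) = mex{2,1,0,3} = 4
G(22) = mex{4,2,1,0} = 3
G(23) = mex{3,3,0,1} = 2

2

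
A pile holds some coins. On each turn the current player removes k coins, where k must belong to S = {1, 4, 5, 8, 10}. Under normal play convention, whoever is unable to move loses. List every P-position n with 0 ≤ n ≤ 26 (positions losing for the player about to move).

0, 2, 9, 11, 18, 20

n :  0  1  2  3  4  5  6  7  8  9 10 11 12 13 14 15 16 17 18 19 20 21 22 23 24 25 26
G :  0  1  0  1  2  3  2  3  4  0  1  0  1  2  3  2  3  4  0  1  0  1  2  3  2  3  4
P-positions are exactly the n with G(n) = 0.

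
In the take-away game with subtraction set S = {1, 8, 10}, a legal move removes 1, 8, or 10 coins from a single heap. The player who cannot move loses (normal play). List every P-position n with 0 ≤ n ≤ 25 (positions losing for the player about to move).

G(0) = 0
G(1) = mex{0} = 1
G(2) = mex{1} = 0
G(3) = mex{0} = 1
G(4) = mex{1} = 0
G(5) = mex{0} = 1
G(6) = mex{1} = 0
G(7) = mex{0} = 1
G(8) = mex{1,0} = 2
G(9) = mex{2,1} = 0
G(10) = mex{0,0,0} = 1
G(11) = mex{1,1,1} = 0
G(12) = mex{0,0,0} = 1
G(13) = mex{1,1,1} = 0
G(14) = mex{0,0,0} = 1
G(15) = mex{1,1,1} = 0
G(16) = mex{0,2,0} = 1
G(17) = mex{1,0,1} = 2
G(18) = mex{2,1,2} = 0
G(19) = mex{0,0,0} = 1
G(20) = mex{1,1,1} = 0
G(21) = mex{0,0,0} = 1
G(22) = mex{1,1,1} = 0
G(23) = mex{0,0,0} = 1
G(24) = mex{1,1,1} = 0
G(25) = mex{0,2,0} = 1
P-positions are exactly the n with G(n) = 0.

0, 2, 4, 6, 9, 11, 13, 15, 18, 20, 22, 24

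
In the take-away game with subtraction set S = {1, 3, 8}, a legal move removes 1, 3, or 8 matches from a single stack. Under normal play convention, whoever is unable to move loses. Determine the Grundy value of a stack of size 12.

n :  0  1  2  3  4  5  6  7  8  9 10 11 12
G :  0  1  0  1  0  1  0  1  2  3  2  0  1

1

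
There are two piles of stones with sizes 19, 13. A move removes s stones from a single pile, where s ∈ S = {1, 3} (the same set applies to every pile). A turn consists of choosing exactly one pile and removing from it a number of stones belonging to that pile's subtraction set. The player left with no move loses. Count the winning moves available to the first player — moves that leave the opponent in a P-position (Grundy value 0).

0

All piles use S = {1, 3}:
G(0) = 0
G(1) = mex{0} = 1
G(2) = mex{1} = 0
G(3) = mex{0,0} = 1
G(4) = mex{1,1} = 0
G(5) = mex{0,0} = 1
G(6) = mex{1,1} = 0
G(7) = mex{0,0} = 1
G(8) = mex{1,1} = 0
G(9) = mex{0,0} = 1
G(10) = mex{1,1} = 0
G(11) = mex{0,0} = 1
G(12) = mex{1,1} = 0
G(13) = mex{0,0} = 1
G(14) = mex{1,1} = 0
G(15) = mex{0,0} = 1
G(16) = mex{1,1} = 0
G(17) = mex{0,0} = 1
G(18) = mex{1,1} = 0
G(19) = mex{0,0} = 1
Pile A: G(19) = 1.
Pile B: G(13) = 1.
Combined Grundy value = 1 ⊕ 1 = 0.
A winning move leaves total XOR = 0, i.e. changes one component's Grundy value g to g ⊕ X where X is the current total.
Pile A: target g' = 1⊕0 = 1, but every legal move changes the Grundy value (mex property), so 0 moves.
Pile B: target g' = 1⊕0 = 1, but every legal move changes the Grundy value (mex property), so 0 moves.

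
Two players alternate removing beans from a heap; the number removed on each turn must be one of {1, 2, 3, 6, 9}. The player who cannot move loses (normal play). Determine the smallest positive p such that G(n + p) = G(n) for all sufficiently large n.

n :  0  1  2  3  4  5  6  7  8  9 10 11 12 13 14
G :  0  1  2  3  0  1  2  3  0  1  2  3  0  1  2
G(n+4) = G(n) holds for n = 0,…,8 (a full window of length max(S) = 9), so the sequence is purely periodic with period 4.

4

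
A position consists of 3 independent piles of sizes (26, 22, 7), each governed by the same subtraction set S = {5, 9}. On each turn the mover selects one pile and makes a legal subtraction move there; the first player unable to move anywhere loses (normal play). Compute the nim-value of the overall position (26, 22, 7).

2

All piles use S = {5, 9}:
n :  0  1  2  3  4  5  6  7  8  9 10 11 12 13 14 15 16 17 18 19 20 21 22 23 24 25 26
G :  0  0  0  0  0  1  1  1  1  1  2  2  2  2  0  0  0  0  0  1  1  1  1  1  2  2  2
Pile A: G(26) = 2.
Pile B: G(22) = 1.
Pile C: G(7) = 1.
Combined Grundy value = 2 ⊕ 1 ⊕ 1 = 2.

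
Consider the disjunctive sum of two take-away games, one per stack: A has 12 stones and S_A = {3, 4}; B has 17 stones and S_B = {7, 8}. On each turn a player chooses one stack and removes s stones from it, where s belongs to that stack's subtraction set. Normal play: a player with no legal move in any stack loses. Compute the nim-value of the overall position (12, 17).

Stack A, S = {3, 4}:
n :  0  1  2  3  4  5  6  7  8  9 10 11 12
G :  0  0  0  1  1  1  2  0  0  0  1  1  1
G_A(12) = 1.
Stack B, S = {7, 8}:
n :  0  1  2  3  4  5  6  7  8  9 10 11 12 13 14 15 16 17
G :  0  0  0  0  0  0  0  1  1  1  1  1  1  1  2  0  0  0
G_B(17) = 0.
Combined Grundy value = 1 ⊕ 0 = 1.

1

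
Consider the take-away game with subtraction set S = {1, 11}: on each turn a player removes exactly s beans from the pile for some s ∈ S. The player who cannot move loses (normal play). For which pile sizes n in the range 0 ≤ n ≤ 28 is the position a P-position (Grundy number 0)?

0, 2, 4, 6, 8, 10, 12, 14, 16, 18, 20, 22, 24, 26, 28

n :  0  1  2  3  4  5  6  7  8  9 10 11 12 13 14 15 16 17 18 19 20 21 22 23 24 25 26 27 28
G :  0  1  0  1  0  1  0  1  0  1  0  1  0  1  0  1  0  1  0  1  0  1  0  1  0  1  0  1  0
P-positions are exactly the n with G(n) = 0.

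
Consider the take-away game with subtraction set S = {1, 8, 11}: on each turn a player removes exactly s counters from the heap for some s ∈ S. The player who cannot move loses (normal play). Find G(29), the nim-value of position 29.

n :  0  1  2  3  4  5  6  7  8  9 10 11 12 13 14 15 16 17 18 19 20 21 22 23 24 25 26 27 28 29
G :  0  1  0  1  0  1  0  1  2  0  1  2  3  2  3  2  0  1  0  1  2  0  1  0  1  0  1  2  0  1

1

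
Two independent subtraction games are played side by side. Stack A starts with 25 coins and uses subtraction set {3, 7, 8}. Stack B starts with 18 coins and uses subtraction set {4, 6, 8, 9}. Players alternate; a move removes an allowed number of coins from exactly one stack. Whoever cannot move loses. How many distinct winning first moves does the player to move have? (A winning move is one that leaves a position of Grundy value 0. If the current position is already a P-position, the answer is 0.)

0

Stack A, S = {3, 7, 8}:
n :  0  1  2  3  4  5  6  7  8  9 10 11 12 13 14 15 16 17 18 19 20 21 22 23 24 25
G :  0  0  0  1  1  1  0  2  2  1  3  0  0  2  1  1  0  0  2  1  1  0  0  2  1  1
G_A(25) = 1.
Stack B, S = {4, 6, 8, 9}:
n :  0  1  2  3  4  5  6  7  8  9 10 11 12 13 14 15 16 17 18
G :  0  0  0  0  1  1  1  1  2  2  2  2  3  0  0  0  0  1  1
G_B(18) = 1.
Combined Grundy value = 1 ⊕ 1 = 0.
A winning move leaves total XOR = 0, i.e. changes one component's Grundy value g to g ⊕ X where X is the current total.
Stack A: target g' = 1⊕0 = 1, but every legal move changes the Grundy value (mex property), so 0 moves.
Stack B: target g' = 1⊕0 = 1, but every legal move changes the Grundy value (mex property), so 0 moves.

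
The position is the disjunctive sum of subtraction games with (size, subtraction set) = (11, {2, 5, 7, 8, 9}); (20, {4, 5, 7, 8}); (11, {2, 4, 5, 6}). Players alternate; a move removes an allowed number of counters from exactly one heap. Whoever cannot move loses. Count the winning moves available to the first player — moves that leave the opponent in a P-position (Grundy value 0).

0

Heap A, S = {2, 5, 7, 8, 9}:
G(0) = 0
G(1) = mex{} = 0
G(2) = mex{0} = 1
G(3) = mex{0} = 1
G(4) = mex{1} = 0
G(5) = mex{1,0} = 2
G(6) = mex{0,0} = 1
G(7) = mex{2,1,0} = 3
G(8) = mex{1,1,0,0} = 2
G(9) = mex{3,0,1,0,0} = 2
G(10) = mex{2,2,1,1,0} = 3
G(11) = mex{2,1,0,1,1} = 3
G_A(11) = 3.
Heap B, S = {4, 5, 7, 8}:
n :  0  1  2  3  4  5  6  7  8  9 10 11 12 13 14 15 16 17 18 19 20
G :  0  0  0  0  1  1  1  1  2  2  2  2  0  0  0  0  1  1  1  1  2
G_B(20) = 2.
Heap C, S = {2, 4, 5, 6}:
G(0) = 0
G(1) = mex{} = 0
G(2) = mex{0} = 1
G(3) = mex{0} = 1
G(4) = mex{1,0} = 2
G(5) = mex{1,0,0} = 2
G(6) = mex{2,1,0,0} = 3
G(7) = mex{2,1,1,0} = 3
G(8) = mex{3,2,1,1} = 0
G(9) = mex{3,2,2,1} = 0
G(10) = mex{0,3,2,2} = 1
G(11) = mex{0,3,3,2} = 1
G_C(11) = 1.
Combined Grundy value = 3 ⊕ 2 ⊕ 1 = 0.
A winning move leaves total XOR = 0, i.e. changes one component's Grundy value g to g ⊕ X where X is the current total.
Heap A: target g' = 3⊕0 = 3, but every legal move changes the Grundy value (mex property), so 0 moves.
Heap B: target g' = 2⊕0 = 2, but every legal move changes the Grundy value (mex property), so 0 moves.
Heap C: target g' = 1⊕0 = 1, but every legal move changes the Grundy value (mex property), so 0 moves.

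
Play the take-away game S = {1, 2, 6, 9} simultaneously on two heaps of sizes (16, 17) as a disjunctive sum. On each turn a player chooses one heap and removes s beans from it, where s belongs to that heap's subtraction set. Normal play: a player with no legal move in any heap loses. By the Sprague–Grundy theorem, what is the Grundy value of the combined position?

2

All heaps use S = {1, 2, 6, 9}:
n :  0  1  2  3  4  5  6  7  8  9 10 11 12 13 14 15 16 17
G :  0  1  2  0  1  2  3  0  1  2  0  1  2  3  0  1  2  0
Heap A: G(16) = 2.
Heap B: G(17) = 0.
Combined Grundy value = 2 ⊕ 0 = 2.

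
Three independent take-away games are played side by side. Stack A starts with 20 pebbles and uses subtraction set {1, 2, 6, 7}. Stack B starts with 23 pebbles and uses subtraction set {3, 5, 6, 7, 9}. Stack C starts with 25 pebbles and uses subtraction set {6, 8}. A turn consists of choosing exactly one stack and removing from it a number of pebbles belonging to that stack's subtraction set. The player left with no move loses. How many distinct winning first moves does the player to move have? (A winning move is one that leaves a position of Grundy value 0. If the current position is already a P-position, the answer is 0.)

3

Stack A, S = {1, 2, 6, 7}:
n :  0  1  2  3  4  5  6  7  8  9 10 11 12 13 14 15 16 17 18 19 20
G :  0  1  2  0  1  2  3  4  0  1  2  0  1  2  3  4  0  1  2  0  1
G_A(20) = 1.
Stack B, S = {3, 5, 6, 7, 9}:
G(0) = 0
G(1) = mex{} = 0
G(2) = mex{} = 0
G(3) = mex{0} = 1
G(4) = mex{0} = 1
G(5) = mex{0,0} = 1
G(6) = mex{1,0,0} = 2
G(7) = mex{1,0,0,0} = 2
G(8) = mex{1,1,0,0} = 2
G(9) = mex{2,1,1,0,0} = 3
G(10) = mex{2,1,1,1,0} = 3
G(11) = mex{2,2,1,1,0} = 3
G(12) = mex{3,2,2,1,1} = 0
G(13) = mex{3,2,2,2,1} = 0
G(14) = mex{3,3,2,2,1} = 0
G(15) = mex{0,3,3,2,2} = 1
G(16) = mex{0,3,3,3,2} = 1
G(17) = mex{0,0,3,3,2} = 1
G(18) = mex{1,0,0,3,3} = 2
G(19) = mex{1,0,0,0,3} = 2
G(20) = mex{1,1,0,0,3} = 2
G(21) = mex{2,1,1,0,0} = 3
G(22) = mex{2,1,1,1,0} = 3
G(23) = mex{2,2,1,1,0} = 3
G_B(23) = 3.
Stack C, S = {6, 8}:
n :  0  1  2  3  4  5  6  7  8  9 10 11 12 13 14 15 16 17 18 19 20 21 22 23 24 25
G :  0  0  0  0  0  0  1  1  1  1  1  1  2  2  0  0  0  0  0  0  1  1  1  1  1  1
G_C(25) = 1.
Combined Grundy value = 1 ⊕ 3 ⊕ 1 = 3.
A winning move leaves total XOR = 0, i.e. changes one component's Grundy value g to g ⊕ X where X is the current total.
Stack A: need g' = 1⊕3 = 2. Options: 20−1→G=0, 20−2→G=2, 20−6→G=3, 20−7→G=2. Hits: 2.
Stack B: need g' = 3⊕3 = 0. Options: 23−3→G=2, 23−5→G=2, 23−6→G=1, 23−7→G=1, 23−9→G=0. Hits: 1.
Stack C: need g' = 1⊕3 = 2. Options: 25−6→G=0, 25−8→G=0. Hits: 0.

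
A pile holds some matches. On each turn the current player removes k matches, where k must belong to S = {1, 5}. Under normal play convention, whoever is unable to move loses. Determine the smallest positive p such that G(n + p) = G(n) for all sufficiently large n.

G(0) = 0
G(1) = mex{0} = 1
G(2) = mex{1} = 0
G(3) = mex{0} = 1
G(4) = mex{1} = 0
G(5) = mex{0,0} = 1
G(6) = mex{1,1} = 0
G(7) = mex{0,0} = 1
G(8) = mex{1,1} = 0
G(9) = mex{0,0} = 1
G(10) = mex{1,1} = 0
G(11) = mex{0,0} = 1
G(12) = mex{1,1} = 0
G(13) = mex{0,0} = 1
G(14) = mex{1,1} = 0
G(n+2) = G(n) holds for n = 0,…,4 (a full window of length max(S) = 5), so the sequence is purely periodic with period 2.

2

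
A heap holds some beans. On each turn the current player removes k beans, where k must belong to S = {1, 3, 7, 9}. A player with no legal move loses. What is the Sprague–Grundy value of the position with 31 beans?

1

G(0) = 0
G(1) = mex{0} = 1
G(2) = mex{1} = 0
G(3) = mex{0,0} = 1
G(4) = mex{1,1} = 0
G(5) = mex{0,0} = 1
G(6) = mex{1,1} = 0
G(7) = mex{0,0,0} = 1
G(8) = mex{1,1,1} = 0
G(9) = mex{0,0,0,0} = 1
G(10) = mex{1,1,1,1} = 0
G(11) = mex{0,0,0,0} = 1
G(12) = mex{1,1,1,1} = 0
G(13) = mex{0,0,0,0} = 1
G(14) = mex{1,1,1,1} = 0
G(15) = mex{0,0,0,0} = 1
G(16) = mex{1,1,1,1} = 0
G(17) = mex{0,0,0,0} = 1
G(18) = mex{1,1,1,1} = 0
G(19) = mex{0,0,0,0} = 1
G(20) = mex{1,1,1,1} = 0
G(21) = mex{0,0,0,0} = 1
G(22) = mex{1,1,1,1} = 0
G(23) = mex{0,0,0,0} = 1
G(24) = mex{1,1,1,1} = 0
G(25) = mex{0,0,0,0} = 1
G(26) = mex{1,1,1,1} = 0
G(27) = mex{0,0,0,0} = 1
G(28) = mex{1,1,1,1} = 0
G(29) = mex{0,0,0,0} = 1
G(30) = mex{1,1,1,1} = 0
G(31) = mex{0,0,0,0} = 1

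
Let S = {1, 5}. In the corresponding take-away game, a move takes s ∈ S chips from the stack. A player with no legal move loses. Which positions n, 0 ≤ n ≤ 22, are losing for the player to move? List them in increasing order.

0, 2, 4, 6, 8, 10, 12, 14, 16, 18, 20, 22

G(0) = 0
G(1) = mex{0} = 1
G(2) = mex{1} = 0
G(3) = mex{0} = 1
G(4) = mex{1} = 0
G(5) = mex{0,0} = 1
G(6) = mex{1,1} = 0
G(7) = mex{0,0} = 1
G(8) = mex{1,1} = 0
G(9) = mex{0,0} = 1
G(10) = mex{1,1} = 0
G(11) = mex{0,0} = 1
G(12) = mex{1,1} = 0
G(13) = mex{0,0} = 1
G(14) = mex{1,1} = 0
G(15) = mex{0,0} = 1
G(16) = mex{1,1} = 0
G(17) = mex{0,0} = 1
G(18) = mex{1,1} = 0
G(19) = mex{0,0} = 1
G(20) = mex{1,1} = 0
G(21) = mex{0,0} = 1
G(22) = mex{1,1} = 0
P-positions are exactly the n with G(n) = 0.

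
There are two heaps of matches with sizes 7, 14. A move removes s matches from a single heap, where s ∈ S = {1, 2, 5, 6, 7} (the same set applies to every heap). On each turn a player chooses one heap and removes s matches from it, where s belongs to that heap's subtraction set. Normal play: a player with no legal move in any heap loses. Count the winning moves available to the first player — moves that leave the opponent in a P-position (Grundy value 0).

All heaps use S = {1, 2, 5, 6, 7}:
n :  0  1  2  3  4  5  6  7  8  9 10 11 12 13 14
G :  0  1  2  0  1  2  3  4  5  3  4  0  1  2  0
Heap A: G(7) = 4.
Heap B: G(14) = 0.
Combined Grundy value = 4 ⊕ 0 = 4.
A winning move leaves total XOR = 0, i.e. changes one component's Grundy value g to g ⊕ X where X is the current total.
Heap A: need g' = 4⊕4 = 0. Options: 7−1→G=3, 7−2→G=2, 7−5→G=2, 7−6→G=1, 7−7→G=0. Hits: 1.
Heap B: need g' = 0⊕4 = 4. Options: 14−1→G=2, 14−2→G=1, 14−5→G=3, 14−6→G=5, 14−7→G=4. Hits: 1.

2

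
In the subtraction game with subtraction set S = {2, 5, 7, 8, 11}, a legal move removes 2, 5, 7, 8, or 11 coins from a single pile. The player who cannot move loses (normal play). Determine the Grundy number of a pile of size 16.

n :  0  1  2  3  4  5  6  7  8  9 10 11 12 13 14 15 16
G :  0  0  1  1  0  2  1  3  2  2  0  3  1  0  0  1  1

1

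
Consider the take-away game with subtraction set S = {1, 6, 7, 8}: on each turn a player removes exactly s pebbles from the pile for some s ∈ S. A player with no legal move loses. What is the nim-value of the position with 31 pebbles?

1

G(0) = 0
G(1) = mex{0} = 1
G(2) = mex{1} = 0
G(3) = mex{0} = 1
G(4) = mex{1} = 0
G(5) = mex{0} = 1
G(6) = mex{1,0} = 2
G(7) = mex{2,1,0} = 3
G(8) = mex{3,0,1,0} = 2
G(9) = mex{2,1,0,1} = 3
G(10) = mex{3,0,1,0} = 2
G(11) = mex{2,1,0,1} = 3
G(12) = mex{3,2,1,0} = 4
G(13) = mex{4,3,2,1} = 0
G(14) = mex{0,2,3,2} = 1
G(15) = mex{1,3,2,3} = 0
G(16) = mex{0,2,3,2} = 1
G(17) = mex{1,3,2,3} = 0
G(18) = mex{0,4,3,2} = 1
G(19) = mex{1,0,4,3} = 2
G(20) = mex{2,1,0,4} = 3
G(21) = mex{3,0,1,0} = 2
G(22) = mex{2,1,0,1} = 3
G(23) = mex{3,0,1,0} = 2
G(24) = mex{2,1,0,1} = 3
G(25) = mex{3,2,1,0} = 4
G(26) = mex{4,3,2,1} = 0
G(27) = mex{0,2,3,2} = 1
G(28) = mex{1,3,2,3} = 0
G(29) = mex{0,2,3,2} = 1
G(30) = mex{1,3,2,3} = 0
G(31) = mex{0,4,3,2} = 1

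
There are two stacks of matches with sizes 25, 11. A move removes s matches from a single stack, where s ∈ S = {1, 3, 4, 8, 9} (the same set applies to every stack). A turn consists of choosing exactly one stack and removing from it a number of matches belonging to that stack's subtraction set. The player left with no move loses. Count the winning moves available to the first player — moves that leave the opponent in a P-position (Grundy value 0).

All stacks use S = {1, 3, 4, 8, 9}:
n :  0  1  2  3  4  5  6  7  8  9 10 11 12 13 14 15 16 17 18 19 20 21 22 23 24 25
G :  0  1  0  1  2  3  2  0  1  4  3  2  0  1  0  1  2  3  2  0  1  4  3  2  0  1
Stack A: G(25) = 1.
Stack B: G(11) = 2.
Combined Grundy value = 1 ⊕ 2 = 3.
A winning move leaves total XOR = 0, i.e. changes one component's Grundy value g to g ⊕ X where X is the current total.
Stack A: need g' = 1⊕3 = 2. Options: 25−1→G=0, 25−3→G=3, 25−4→G=4, 25−8→G=3, 25−9→G=2. Hits: 1.
Stack B: need g' = 2⊕3 = 1. Options: 11−1→G=3, 11−3→G=1, 11−4→G=0, 11−8→G=1, 11−9→G=0. Hits: 2.

3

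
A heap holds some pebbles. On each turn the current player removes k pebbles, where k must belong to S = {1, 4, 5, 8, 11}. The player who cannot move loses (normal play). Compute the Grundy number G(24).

n :  0  1  2  3  4  5  6  7  8  9 10 11 12 13 14 15 16 17 18 19 20 21 22 23 24
G :  0  1  0  1  2  3  2  3  4  0  1  4  0  1  3  0  1  3  0  1  2  0  1  2  0

0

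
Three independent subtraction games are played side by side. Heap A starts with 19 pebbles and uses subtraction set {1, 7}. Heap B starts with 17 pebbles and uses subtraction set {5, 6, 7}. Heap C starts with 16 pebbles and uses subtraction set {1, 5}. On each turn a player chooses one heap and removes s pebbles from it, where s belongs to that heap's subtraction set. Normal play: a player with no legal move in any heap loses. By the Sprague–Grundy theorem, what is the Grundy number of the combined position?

Heap A, S = {1, 7}:
G(0) = 0
G(1) = mex{0} = 1
G(2) = mex{1} = 0
G(3) = mex{0} = 1
G(4) = mex{1} = 0
G(5) = mex{0} = 1
G(6) = mex{1} = 0
G(7) = mex{0,0} = 1
G(8) = mex{1,1} = 0
G(9) = mex{0,0} = 1
G(10) = mex{1,1} = 0
G(11) = mex{0,0} = 1
G(12) = mex{1,1} = 0
G(13) = mex{0,0} = 1
G(14) = mex{1,1} = 0
G(15) = mex{0,0} = 1
G(16) = mex{1,1} = 0
G(17) = mex{0,0} = 1
G(18) = mex{1,1} = 0
G(19) = mex{0,0} = 1
G_A(19) = 1.
Heap B, S = {5, 6, 7}:
n :  0  1  2  3  4  5  6  7  8  9 10 11 12 13 14 15 16 17
G :  0  0  0  0  0  1  1  1  1  1  2  2  0  0  0  0  0  1
G_B(17) = 1.
Heap C, S = {1, 5}:
n :  0  1  2  3  4  5  6  7  8  9 10 11 12 13 14 15 16
G :  0  1  0  1  0  1  0  1  0  1  0  1  0  1  0  1  0
G_C(16) = 0.
Combined Grundy value = 1 ⊕ 1 ⊕ 0 = 0.

0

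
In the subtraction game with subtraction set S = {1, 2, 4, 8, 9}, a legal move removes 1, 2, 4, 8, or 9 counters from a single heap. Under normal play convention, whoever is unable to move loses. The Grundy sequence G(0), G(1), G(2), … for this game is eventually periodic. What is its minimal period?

13

n :  0  1  2  3  4  5  6  7  8  9 10 11 12 13 14 15 16 17 18 19 20 21 22 23 24 25 26 27
G :  0  1  2  0  1  2  0  1  2  3  4  5  3  0  1  2  0  1  2  0  1  2  3  4  5  3  0  1
G(n+13) = G(n) holds for n = 0,…,8 (a full window of length max(S) = 9), so the sequence is purely periodic with period 13.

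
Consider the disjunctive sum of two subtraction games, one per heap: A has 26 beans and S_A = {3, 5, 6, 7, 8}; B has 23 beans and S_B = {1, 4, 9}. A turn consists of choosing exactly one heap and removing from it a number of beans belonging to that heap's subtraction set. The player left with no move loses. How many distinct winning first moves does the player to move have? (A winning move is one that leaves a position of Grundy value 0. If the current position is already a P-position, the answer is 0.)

0

Heap A, S = {3, 5, 6, 7, 8}:
G(0) = 0
G(1) = mex{} = 0
G(2) = mex{} = 0
G(3) = mex{0} = 1
G(4) = mex{0} = 1
G(5) = mex{0,0} = 1
G(6) = mex{1,0,0} = 2
G(7) = mex{1,0,0,0} = 2
G(8) = mex{1,1,0,0,0} = 2
G(9) = mex{2,1,1,0,0} = 3
G(10) = mex{2,1,1,1,0} = 3
G(11) = mex{2,2,1,1,1} = 0
G(12) = mex{3,2,2,1,1} = 0
G(13) = mex{3,2,2,2,1} = 0
G(14) = mex{0,3,2,2,2} = 1
G(15) = mex{0,3,3,2,2} = 1
G(16) = mex{0,0,3,3,2} = 1
G(17) = mex{1,0,0,3,3} = 2
G(18) = mex{1,0,0,0,3} = 2
G(19) = mex{1,1,0,0,0} = 2
G(20) = mex{2,1,1,0,0} = 3
G(21) = mex{2,1,1,1,0} = 3
G(22) = mex{2,2,1,1,1} = 0
G(23) = mex{3,2,2,1,1} = 0
G(24) = mex{3,2,2,2,1} = 0
G(25) = mex{0,3,2,2,2} = 1
G(26) = mex{0,3,3,2,2} = 1
G_A(26) = 1.
Heap B, S = {1, 4, 9}:
G(0) = 0
G(1) = mex{0} = 1
G(2) = mex{1} = 0
G(3) = mex{0} = 1
G(4) = mex{1,0} = 2
G(5) = mex{2,1} = 0
G(6) = mex{0,0} = 1
G(7) = mex{1,1} = 0
G(8) = mex{0,2} = 1
G(9) = mex{1,0,0} = 2
G(10) = mex{2,1,1} = 0
G(11) = mex{0,0,0} = 1
G(12) = mex{1,1,1} = 0
G(13) = mex{0,2,2} = 1
G(14) = mex{1,0,0} = 2
G(15) = mex{2,1,1} = 0
G(16) = mex{0,0,0} = 1
G(17) = mex{1,1,1} = 0
G(18) = mex{0,2,2} = 1
G(19) = mex{1,0,0} = 2
G(20) = mex{2,1,1} = 0
G(21) = mex{0,0,0} = 1
G(22) = mex{1,1,1} = 0
G(23) = mex{0,2,2} = 1
G_B(23) = 1.
Combined Grundy value = 1 ⊕ 1 = 0.
A winning move leaves total XOR = 0, i.e. changes one component's Grundy value g to g ⊕ X where X is the current total.
Heap A: target g' = 1⊕0 = 1, but every legal move changes the Grundy value (mex property), so 0 moves.
Heap B: target g' = 1⊕0 = 1, but every legal move changes the Grundy value (mex property), so 0 moves.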